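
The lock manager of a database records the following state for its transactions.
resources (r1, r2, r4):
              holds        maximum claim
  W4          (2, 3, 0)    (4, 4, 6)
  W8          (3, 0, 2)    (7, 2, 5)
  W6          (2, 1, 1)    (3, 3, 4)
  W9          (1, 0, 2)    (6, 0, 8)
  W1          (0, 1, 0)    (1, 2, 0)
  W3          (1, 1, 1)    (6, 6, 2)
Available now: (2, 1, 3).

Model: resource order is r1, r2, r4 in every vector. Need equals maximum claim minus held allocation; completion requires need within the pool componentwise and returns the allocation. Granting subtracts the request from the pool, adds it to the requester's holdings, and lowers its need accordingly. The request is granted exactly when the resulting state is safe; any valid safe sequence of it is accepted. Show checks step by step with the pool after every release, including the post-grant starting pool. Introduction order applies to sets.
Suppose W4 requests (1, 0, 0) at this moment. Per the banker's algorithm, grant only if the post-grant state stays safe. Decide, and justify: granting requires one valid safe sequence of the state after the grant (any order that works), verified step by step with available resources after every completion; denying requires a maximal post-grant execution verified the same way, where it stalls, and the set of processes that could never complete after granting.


DENY — the pretend-granted state is unsafe.
Key observation: after W1, W6 the pool peaks at (3, 3, 4), and each blocked process is short somewhere: W4 on r4; W8 on r1; W9 on r1, r4; W3 on r1, r2.
Pretend the grant happened; the run W1, W6 goes as far as possible. Check, step by step:
  pool = (1, 1, 3)
  W1 needs (1, 1, 0) <= (1, 1, 3) -> finishes; pool += (0, 1, 0) = (1, 2, 3)
  W6 needs (1, 2, 3) <= (1, 2, 3) -> finishes; pool += (2, 1, 1) = (3, 3, 4)
  blocked: W4 wants (1, 1, 6), pool (3, 3, 4) — not enough r4
  blocked: W8 wants (4, 2, 3), pool (3, 3, 4) — not enough r1
  blocked: W9 wants (5, 0, 6), pool (3, 3, 4) — not enough r1 and r4
  blocked: W3 wants (5, 5, 1), pool (3, 3, 4) — not enough r1 and r2
Processes that could never finish after the grant: W4, W8, W9 and W3.


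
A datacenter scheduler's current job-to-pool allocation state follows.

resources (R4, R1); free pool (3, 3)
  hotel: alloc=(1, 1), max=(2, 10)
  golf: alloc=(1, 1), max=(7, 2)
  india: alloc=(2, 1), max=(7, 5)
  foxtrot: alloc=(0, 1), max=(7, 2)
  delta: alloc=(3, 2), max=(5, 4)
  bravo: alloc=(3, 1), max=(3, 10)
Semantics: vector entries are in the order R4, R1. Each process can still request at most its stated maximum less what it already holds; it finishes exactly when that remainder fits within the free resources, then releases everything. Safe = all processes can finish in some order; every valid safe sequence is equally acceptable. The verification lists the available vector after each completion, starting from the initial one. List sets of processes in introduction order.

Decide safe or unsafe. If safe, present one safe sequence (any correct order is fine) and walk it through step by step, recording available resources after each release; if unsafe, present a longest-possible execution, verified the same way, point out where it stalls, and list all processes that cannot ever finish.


UNSAFE.
Key observation: delta, india, foxtrot, golf can finish, but then (9, 8) is all there is, and the blocked group's R1 demands exceed it.
The run delta, india, foxtrot, golf cannot be extended any further. Check, step by step:
  pool = (3, 3)
  run delta (needs (2, 2), free (3, 3)); after release of (3, 2) the pool is (6, 5)
  run india (needs (5, 4), free (6, 5)); after release of (2, 1) the pool is (8, 6)
  run foxtrot (needs (7, 1), free (8, 6)); after release of (0, 1) the pool is (8, 7)
  run golf (needs (6, 1), free (8, 7)); after release of (1, 1) the pool is (9, 8)
  hotel still needs (1, 9) but only (9, 8) is free — short on R1
  bravo still needs (0, 9) but only (9, 8) is free — short on R1
Permanently blocked: hotel and bravo.


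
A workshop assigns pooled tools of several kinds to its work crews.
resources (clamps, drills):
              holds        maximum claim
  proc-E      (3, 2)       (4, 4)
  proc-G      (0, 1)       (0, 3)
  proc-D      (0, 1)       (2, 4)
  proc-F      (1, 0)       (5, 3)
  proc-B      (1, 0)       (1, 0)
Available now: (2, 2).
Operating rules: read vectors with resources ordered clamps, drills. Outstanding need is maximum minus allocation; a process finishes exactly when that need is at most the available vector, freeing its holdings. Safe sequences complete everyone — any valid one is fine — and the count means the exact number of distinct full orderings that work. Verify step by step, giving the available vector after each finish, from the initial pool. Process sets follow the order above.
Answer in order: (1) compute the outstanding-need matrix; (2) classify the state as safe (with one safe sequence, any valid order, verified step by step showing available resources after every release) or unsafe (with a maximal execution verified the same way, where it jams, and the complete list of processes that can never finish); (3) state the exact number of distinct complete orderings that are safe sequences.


(1) Outstanding need per process (order clamps, drills):
  proc-E: (1, 2)
  proc-G: (0, 2)
  proc-D: (2, 3)
  proc-F: (4, 3)
  proc-B: (0, 0)
(2) SAFE. One safe sequence: proc-E, proc-G, proc-B, proc-D, proc-F.
Key observation: proc-E is the earliest step where a requested resource binds exactly: need (1, 2), pool (2, 2) at its turn.
Verifying each step:
  pool = (2, 2)
  proc-E: need (1, 2) fits (2, 2); releases (3, 2), pool now (5, 4)
  proc-G: need (0, 2) fits (5, 4); releases (0, 1), pool now (5, 5)
  proc-B: need (0, 0) fits (5, 5); releases (1, 0), pool now (6, 5)
  proc-D: need (2, 3) fits (6, 5); releases (0, 1), pool now (6, 6)
  proc-F: need (4, 3) fits (6, 6); releases (1, 0), pool now (7, 6)
(3) Precisely 45 of the possible complete orderings are safe sequences.


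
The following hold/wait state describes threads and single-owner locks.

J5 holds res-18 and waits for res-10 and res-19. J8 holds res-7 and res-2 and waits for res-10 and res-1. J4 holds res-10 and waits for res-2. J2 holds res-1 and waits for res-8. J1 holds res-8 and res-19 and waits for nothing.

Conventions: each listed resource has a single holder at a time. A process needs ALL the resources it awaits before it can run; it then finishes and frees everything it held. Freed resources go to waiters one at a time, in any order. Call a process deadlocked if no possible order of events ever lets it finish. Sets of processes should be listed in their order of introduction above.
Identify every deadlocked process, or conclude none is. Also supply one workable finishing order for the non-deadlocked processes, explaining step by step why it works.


The deadlocked set is J5, J8 and J4.
Key observation: the knot is the closed ring of waits J4 -> J8 -> J4; J5 waits into the deadlock from upstream.
The rest can finish in the order J1, J2.
Verifying each step:
  J1 waits on nothing -> runs at once and releases res-8 and res-19
  run J2 (all its waits — res-8 — are resolved); releases res-1


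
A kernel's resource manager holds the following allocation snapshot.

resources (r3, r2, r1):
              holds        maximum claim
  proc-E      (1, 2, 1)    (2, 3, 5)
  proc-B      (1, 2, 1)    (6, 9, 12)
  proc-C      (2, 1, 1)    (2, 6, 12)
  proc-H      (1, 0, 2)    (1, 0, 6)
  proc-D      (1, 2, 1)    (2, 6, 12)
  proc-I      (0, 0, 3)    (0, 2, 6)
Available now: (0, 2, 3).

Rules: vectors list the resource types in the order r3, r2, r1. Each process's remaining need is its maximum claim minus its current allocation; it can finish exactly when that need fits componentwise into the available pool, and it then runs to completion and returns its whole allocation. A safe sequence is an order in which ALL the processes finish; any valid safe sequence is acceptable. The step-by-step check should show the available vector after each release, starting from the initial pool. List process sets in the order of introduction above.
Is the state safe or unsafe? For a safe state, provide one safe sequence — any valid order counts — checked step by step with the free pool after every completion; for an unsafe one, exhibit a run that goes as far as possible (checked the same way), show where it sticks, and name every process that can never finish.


UNSAFE.
Key observation: the pool after proc-I, proc-H, proc-E is (2, 4, 9); every surviving request exceeds it in r1, so progress ends there.
A maximal execution: proc-I, proc-H, proc-E — then nothing else fits. Check, step by step:
  pool = (0, 2, 3)
  proc-I: need (0, 2, 3) fits (0, 2, 3); releases (0, 0, 3), pool now (0, 2, 6)
  proc-H: need (0, 0, 4) fits (0, 2, 6); releases (1, 0, 2), pool now (1, 2, 8)
  proc-E: need (1, 1, 4) fits (1, 2, 8); releases (1, 2, 1), pool now (2, 4, 9)
  blocked: proc-B wants (5, 7, 11), pool (2, 4, 9) — not enough r3, r2 and r1
  blocked: proc-C wants (0, 5, 11), pool (2, 4, 9) — not enough r2 and r1
  blocked: proc-D wants (1, 4, 11), pool (2, 4, 9) — not enough r1
Processes that can never finish: proc-B, proc-C and proc-D.


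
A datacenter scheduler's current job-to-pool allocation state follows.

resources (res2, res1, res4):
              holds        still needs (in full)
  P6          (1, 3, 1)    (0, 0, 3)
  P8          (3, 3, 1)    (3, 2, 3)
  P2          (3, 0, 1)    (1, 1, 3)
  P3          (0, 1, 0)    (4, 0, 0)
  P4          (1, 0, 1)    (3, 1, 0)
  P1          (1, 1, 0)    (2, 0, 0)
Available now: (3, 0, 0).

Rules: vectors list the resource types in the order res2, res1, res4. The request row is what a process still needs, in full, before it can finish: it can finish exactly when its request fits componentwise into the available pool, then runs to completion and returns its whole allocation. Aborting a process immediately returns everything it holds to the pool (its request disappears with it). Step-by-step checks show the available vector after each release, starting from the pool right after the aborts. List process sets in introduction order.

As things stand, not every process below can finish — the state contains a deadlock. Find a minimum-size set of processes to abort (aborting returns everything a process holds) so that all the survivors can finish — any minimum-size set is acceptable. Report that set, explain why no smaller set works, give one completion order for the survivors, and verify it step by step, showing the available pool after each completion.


Minimum abort set: P6 and P2.
Key observation: before aborting P6 and P2, P8 was permanently blocked — no order could ever run it; afterwards it completes at step 3.
No one abort is enough; case by case: P6 alone leaves P8 blocked (short on res4); P8 alone leaves P6 blocked (short on res4); P2 alone leaves P6 blocked (short on res4); P3 alone leaves P6 blocked (short on res4); P4 alone leaves P6 blocked (short on res4); P1 alone leaves P6 blocked (short on res4).
One survivor order: P1, P4, P8, P3. Walking it through (post-abort pool first):
  pool = (7, 3, 2)
  run P1 (needs (2, 0, 0), free (7, 3, 2)); after release of (1, 1, 0) the pool is (8, 4, 2)
  run P4 (needs (3, 1, 0), free (8, 4, 2)); after release of (1, 0, 1) the pool is (9, 4, 3)
  run P8 (needs (3, 2, 3), free (9, 4, 3)); after release of (3, 3, 1) the pool is (12, 7, 4)
  run P3 (needs (4, 0, 0), free (12, 7, 4)); after release of (0, 1, 0) the pool is (12, 8, 4)


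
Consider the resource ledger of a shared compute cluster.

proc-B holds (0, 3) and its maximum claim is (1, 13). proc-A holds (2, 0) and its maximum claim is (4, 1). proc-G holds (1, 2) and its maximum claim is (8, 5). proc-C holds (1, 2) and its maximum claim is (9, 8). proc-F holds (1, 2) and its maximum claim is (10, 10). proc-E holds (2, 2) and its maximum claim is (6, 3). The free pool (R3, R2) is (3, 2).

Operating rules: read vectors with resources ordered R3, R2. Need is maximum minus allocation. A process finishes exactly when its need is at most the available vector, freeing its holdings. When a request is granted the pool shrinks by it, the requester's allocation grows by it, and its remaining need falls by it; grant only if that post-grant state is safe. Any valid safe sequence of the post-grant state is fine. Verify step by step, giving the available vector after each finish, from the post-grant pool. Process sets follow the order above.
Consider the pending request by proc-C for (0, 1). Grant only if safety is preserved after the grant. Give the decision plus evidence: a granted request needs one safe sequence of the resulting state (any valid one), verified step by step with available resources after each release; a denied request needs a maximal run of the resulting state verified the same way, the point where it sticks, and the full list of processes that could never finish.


GRANT: granting preserves safety; a valid post-grant sequence is proc-A, proc-E, proc-G, proc-C, proc-F, proc-B.
Key observation: the transfer keeps a workable pool ((3, 1)); proc-A starts the safe sequence.
Check on the post-grant state, step by step:
  pool = (3, 1)
  run proc-A (needs (2, 1), free (3, 1)); after release of (2, 0) the pool is (5, 1)
  run proc-E (needs (4, 1), free (5, 1)); after release of (2, 2) the pool is (7, 3)
  run proc-G (needs (7, 3), free (7, 3)); after release of (1, 2) the pool is (8, 5)
  run proc-C (needs (8, 5), free (8, 5)); after release of (1, 3) the pool is (9, 8)
  run proc-F (needs (9, 8), free (9, 8)); after release of (1, 2) the pool is (10, 10)
  run proc-B (needs (1, 10), free (10, 10)); after release of (0, 3) the pool is (10, 13)


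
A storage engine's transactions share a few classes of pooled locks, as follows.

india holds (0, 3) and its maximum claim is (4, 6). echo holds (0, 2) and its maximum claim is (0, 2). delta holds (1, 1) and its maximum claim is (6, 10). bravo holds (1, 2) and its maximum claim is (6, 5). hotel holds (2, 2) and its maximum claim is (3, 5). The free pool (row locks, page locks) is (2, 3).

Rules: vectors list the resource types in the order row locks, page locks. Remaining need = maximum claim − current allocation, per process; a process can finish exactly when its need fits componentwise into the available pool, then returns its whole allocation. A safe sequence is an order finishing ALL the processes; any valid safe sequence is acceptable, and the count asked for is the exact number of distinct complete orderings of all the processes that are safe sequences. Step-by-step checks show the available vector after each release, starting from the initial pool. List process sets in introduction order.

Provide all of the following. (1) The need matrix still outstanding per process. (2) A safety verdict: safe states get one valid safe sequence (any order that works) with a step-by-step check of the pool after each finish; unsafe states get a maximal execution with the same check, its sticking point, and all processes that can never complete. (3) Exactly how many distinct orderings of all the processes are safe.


(1) Remaining need (order row locks, page locks):
  india: (4, 3)
  echo: (0, 0)
  delta: (5, 9)
  bravo: (5, 3)
  hotel: (1, 3)
(2) UNSAFE.
Key observation: hotel, echo, india can finish, but then (4, 10) is all there is, and the blocked group's row locks demands exceed it.
The run hotel, echo, india cannot be extended any further. Check, step by step:
  pool = (2, 3)
  hotel needs (1, 3) <= (2, 3) -> finishes; pool += (2, 2) = (4, 5)
  echo needs (0, 0) <= (4, 5) -> finishes; pool += (0, 2) = (4, 7)
  india needs (4, 3) <= (4, 7) -> finishes; pool += (0, 3) = (4, 10)
  delta still needs (5, 9) but only (4, 10) is free — short on row locks
  bravo still needs (5, 3) but only (4, 10) is free — short on row locks
Never able to finish: delta and bravo.
(3) Exactly 0 of the possible complete orderings are safe sequences.


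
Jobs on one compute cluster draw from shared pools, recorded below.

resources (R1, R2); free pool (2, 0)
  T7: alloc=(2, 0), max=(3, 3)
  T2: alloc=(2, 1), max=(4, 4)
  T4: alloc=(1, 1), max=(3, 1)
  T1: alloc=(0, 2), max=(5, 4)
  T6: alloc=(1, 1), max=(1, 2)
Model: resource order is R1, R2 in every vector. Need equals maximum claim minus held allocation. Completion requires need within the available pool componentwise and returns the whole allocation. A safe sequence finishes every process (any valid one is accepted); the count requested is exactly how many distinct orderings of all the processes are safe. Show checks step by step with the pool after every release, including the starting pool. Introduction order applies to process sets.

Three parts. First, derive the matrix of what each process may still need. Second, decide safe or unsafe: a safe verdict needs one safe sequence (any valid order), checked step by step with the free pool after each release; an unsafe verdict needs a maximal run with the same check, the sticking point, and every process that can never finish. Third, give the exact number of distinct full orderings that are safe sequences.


(1) Outstanding need per process (order R1, R2):
  T7: (1, 3)
  T2: (2, 3)
  T4: (2, 0)
  T1: (5, 2)
  T6: (0, 1)
(2) UNSAFE.
Key observation: after T4, T6 the pool peaks at (4, 2), and each blocked process is short somewhere: T7 on R2; T2 on R2; T1 on R1.
The run T4, T6 cannot be extended any further. Verifying each step:
  pool = (2, 0)
  run T4 (needs (2, 0), free (2, 0)); after release of (1, 1) the pool is (3, 1)
  run T6 (needs (0, 1), free (3, 1)); after release of (1, 1) the pool is (4, 2)
  T7 still needs (1, 3) but only (4, 2) is free — short on R2
  T2 still needs (2, 3) but only (4, 2) is free — short on R2
  T1 still needs (5, 2) but only (4, 2) is free — short on R1
Never able to finish: T7, T2 and T1.
(3) Exactly 0 of the possible complete orderings are safe sequences.


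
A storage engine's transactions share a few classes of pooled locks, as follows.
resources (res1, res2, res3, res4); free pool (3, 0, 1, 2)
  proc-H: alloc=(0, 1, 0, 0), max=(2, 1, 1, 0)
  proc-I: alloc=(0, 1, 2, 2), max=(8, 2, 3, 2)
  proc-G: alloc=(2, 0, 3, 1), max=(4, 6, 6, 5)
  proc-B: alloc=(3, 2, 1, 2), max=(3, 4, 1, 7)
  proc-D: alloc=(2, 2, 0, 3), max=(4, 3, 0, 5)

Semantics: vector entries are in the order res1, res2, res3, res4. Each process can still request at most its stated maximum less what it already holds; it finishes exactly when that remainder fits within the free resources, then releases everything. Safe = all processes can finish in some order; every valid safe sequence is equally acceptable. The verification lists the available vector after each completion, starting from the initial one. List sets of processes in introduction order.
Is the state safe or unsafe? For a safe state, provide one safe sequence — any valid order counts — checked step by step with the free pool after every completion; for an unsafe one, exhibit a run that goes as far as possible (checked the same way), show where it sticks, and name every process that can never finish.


SAFE, for example via the order proc-H, proc-D, proc-B, proc-I, proc-G.
Key observation: proc-H is the earliest step where a requested resource binds exactly: need (2, 0, 1, 0), pool (3, 0, 1, 2) at its turn.
Step-by-step check:
  pool = (3, 0, 1, 2)
  proc-H: need (2, 0, 1, 0) fits (3, 0, 1, 2); releases (0, 1, 0, 0), pool now (3, 1, 1, 2)
  proc-D: need (2, 1, 0, 2) fits (3, 1, 1, 2); releases (2, 2, 0, 3), pool now (5, 3, 1, 5)
  proc-B: need (0, 2, 0, 5) fits (5, 3, 1, 5); releases (3, 2, 1, 2), pool now (8, 5, 2, 7)
  proc-I: need (8, 1, 1, 0) fits (8, 5, 2, 7); releases (0, 1, 2, 2), pool now (8, 6, 4, 9)
  proc-G: need (2, 6, 3, 4) fits (8, 6, 4, 9); releases (2, 0, 3, 1), pool now (10, 6, 7, 10)


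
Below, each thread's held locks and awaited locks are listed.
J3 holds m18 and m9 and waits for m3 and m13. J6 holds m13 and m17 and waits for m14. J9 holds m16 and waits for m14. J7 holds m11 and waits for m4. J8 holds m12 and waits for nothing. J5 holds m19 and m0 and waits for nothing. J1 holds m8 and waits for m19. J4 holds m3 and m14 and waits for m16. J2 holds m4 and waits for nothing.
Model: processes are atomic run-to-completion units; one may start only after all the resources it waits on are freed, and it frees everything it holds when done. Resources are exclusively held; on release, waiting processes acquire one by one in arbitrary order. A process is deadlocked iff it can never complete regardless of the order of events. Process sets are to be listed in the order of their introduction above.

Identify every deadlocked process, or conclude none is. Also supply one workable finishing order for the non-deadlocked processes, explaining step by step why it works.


The deadlocked set is J3, J6, J9 and J4.
Key observation: nobody on the ring J4 -> J9 -> J4 can start until another member finishes, which never happens; J3 and J6 wait into the deadlock from upstream.
A valid finishing order for the others: J2, J5, J8, J7, J1.
Step-by-step check:
  run J2 (it waits on nothing); releases m4
  run J5 (it waits on nothing); releases m19 and m0
  run J8 (it waits on nothing); releases m12
  J7: everything it awaited (m4) is free; runs, freeing m11
  J1: everything it awaited (m19) is free; runs, freeing m8


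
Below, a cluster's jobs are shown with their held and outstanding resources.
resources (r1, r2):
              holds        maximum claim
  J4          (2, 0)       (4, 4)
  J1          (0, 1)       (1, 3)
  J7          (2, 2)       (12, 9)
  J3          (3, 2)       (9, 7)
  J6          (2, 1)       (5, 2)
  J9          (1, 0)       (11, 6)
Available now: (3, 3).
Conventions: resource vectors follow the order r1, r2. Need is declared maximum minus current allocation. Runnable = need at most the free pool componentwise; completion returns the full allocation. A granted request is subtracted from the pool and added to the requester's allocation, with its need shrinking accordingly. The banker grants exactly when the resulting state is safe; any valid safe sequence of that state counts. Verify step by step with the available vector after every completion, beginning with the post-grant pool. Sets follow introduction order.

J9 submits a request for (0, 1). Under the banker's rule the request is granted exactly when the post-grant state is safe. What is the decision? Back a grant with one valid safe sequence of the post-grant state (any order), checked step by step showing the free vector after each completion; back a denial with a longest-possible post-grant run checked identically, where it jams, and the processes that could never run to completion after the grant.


DENY. Granting would leave the state unsafe.
Key observation: J1, J6, J4 can finish, but then (7, 4) is all there is, and the blocked group's r2 demands exceed it.
After a pretend grant, a maximal execution: J1, J6, J4 — then nothing else fits. Verifying each step:
  pool = (3, 2)
  J1 needs (1, 2) <= (3, 2) -> finishes; pool += (0, 1) = (3, 3)
  J6 needs (3, 1) <= (3, 3) -> finishes; pool += (2, 1) = (5, 4)
  J4 needs (2, 4) <= (5, 4) -> finishes; pool += (2, 0) = (7, 4)
  blocked: J7 wants (10, 7), pool (7, 4) — not enough r1 and r2
  blocked: J3 wants (6, 5), pool (7, 4) — not enough r2
  blocked: J9 wants (10, 5), pool (7, 4) — not enough r1 and r2
Had the request been granted, J7, J3 and J9 could never finish.


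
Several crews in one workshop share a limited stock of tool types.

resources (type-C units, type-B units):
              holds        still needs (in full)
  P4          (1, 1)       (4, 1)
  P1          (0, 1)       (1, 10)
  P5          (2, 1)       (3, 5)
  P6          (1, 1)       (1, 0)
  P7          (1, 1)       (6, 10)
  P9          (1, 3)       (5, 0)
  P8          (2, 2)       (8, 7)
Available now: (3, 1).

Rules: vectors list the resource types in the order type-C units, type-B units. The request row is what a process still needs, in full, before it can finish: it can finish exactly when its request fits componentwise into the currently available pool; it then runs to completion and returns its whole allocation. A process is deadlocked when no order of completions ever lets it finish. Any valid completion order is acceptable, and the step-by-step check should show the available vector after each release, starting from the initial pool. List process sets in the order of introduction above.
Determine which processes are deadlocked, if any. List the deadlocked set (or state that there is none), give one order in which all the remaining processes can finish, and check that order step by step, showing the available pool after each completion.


The deadlocked set is P1 and P7.
Key observation: once P6, P4, P9, P5, P8 finish, the pool peaks at (10, 9) — and every remaining process still needs more type-B units than that.
The rest can finish in the order P6, P4, P9, P5, P8. Check, step by step:
  pool = (3, 1)
  P6: need (1, 0) fits (3, 1); releases (1, 1), pool now (4, 2)
  P4: need (4, 1) fits (4, 2); releases (1, 1), pool now (5, 3)
  P9: need (5, 0) fits (5, 3); releases (1, 3), pool now (6, 6)
  P5: need (3, 5) fits (6, 6); releases (2, 1), pool now (8, 7)
  P8: need (8, 7) fits (8, 7); releases (2, 2), pool now (10, 9)
The blocked processes can never fit:
  P1 still needs (1, 10) but only (10, 9) is free — short on type-B units
  P7 still needs (6, 10) but only (10, 9) is free — short on type-B units


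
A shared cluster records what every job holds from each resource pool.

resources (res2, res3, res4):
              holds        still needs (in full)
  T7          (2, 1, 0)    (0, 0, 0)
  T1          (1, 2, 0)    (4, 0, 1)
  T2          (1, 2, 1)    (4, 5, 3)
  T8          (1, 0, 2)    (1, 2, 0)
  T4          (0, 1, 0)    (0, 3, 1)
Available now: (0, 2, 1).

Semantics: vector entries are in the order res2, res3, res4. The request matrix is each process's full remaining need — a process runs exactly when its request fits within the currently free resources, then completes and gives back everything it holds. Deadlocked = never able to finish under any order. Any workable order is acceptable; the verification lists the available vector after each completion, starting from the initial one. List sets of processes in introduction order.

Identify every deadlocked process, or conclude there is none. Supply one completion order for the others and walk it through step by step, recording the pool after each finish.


Deadlocked: T1 and T2.
Key observation: after T7, T4, T8 complete, (3, 4, 3) is the best the pool ever gets, yet each leftover process wants more res2.
One completion order for the rest: T7, T4, T8. Step-by-step check:
  pool = (0, 2, 1)
  T7: need (0, 0, 0) fits (0, 2, 1); releases (2, 1, 0), pool now (2, 3, 1)
  T4: need (0, 3, 1) fits (2, 3, 1); releases (0, 1, 0), pool now (2, 4, 1)
  T8: need (1, 2, 0) fits (2, 4, 1); releases (1, 0, 2), pool now (3, 4, 3)
None of the blocked processes ever fits:
  T1 cannot run: need (4, 0, 1) vs free (3, 4, 3) (insufficient res2)
  T2 cannot run: need (4, 5, 3) vs free (3, 4, 3) (insufficient res2 and res3)


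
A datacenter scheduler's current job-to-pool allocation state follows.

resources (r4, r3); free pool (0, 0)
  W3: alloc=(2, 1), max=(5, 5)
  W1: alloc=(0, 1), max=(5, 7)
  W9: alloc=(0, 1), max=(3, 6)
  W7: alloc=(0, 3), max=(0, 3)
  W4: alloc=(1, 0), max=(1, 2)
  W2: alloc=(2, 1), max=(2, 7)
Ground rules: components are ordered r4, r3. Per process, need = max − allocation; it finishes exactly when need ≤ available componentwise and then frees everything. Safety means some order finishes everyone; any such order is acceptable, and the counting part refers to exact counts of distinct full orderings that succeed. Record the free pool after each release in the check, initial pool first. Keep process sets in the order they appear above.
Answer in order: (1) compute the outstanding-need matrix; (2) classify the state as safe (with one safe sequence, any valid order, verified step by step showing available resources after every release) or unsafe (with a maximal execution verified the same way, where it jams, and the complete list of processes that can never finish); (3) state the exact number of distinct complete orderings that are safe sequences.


(1) Outstanding need per process (order r4, r3):
  W3: (3, 4)
  W1: (5, 6)
  W9: (3, 5)
  W7: (0, 0)
  W4: (0, 2)
  W2: (0, 6)
(2) UNSAFE — no complete ordering exists.
Key observation: once W7, W4 finish, the pool peaks at (1, 3) — and every remaining process still needs more r3 than that.
The run W7, W4 cannot be extended any further. Walking it through:
  pool = (0, 0)
  W7: need (0, 0) fits (0, 0); releases (0, 3), pool now (0, 3)
  W4: need (0, 2) fits (0, 3); releases (1, 0), pool now (1, 3)
  W3 still needs (3, 4) but only (1, 3) is free — short on r4 and r3
  W1 still needs (5, 6) but only (1, 3) is free — short on r4 and r3
  W9 still needs (3, 5) but only (1, 3) is free — short on r4 and r3
  W2 still needs (0, 6) but only (1, 3) is free — short on r3
Never able to finish: W3, W1, W9 and W2.
(3) Exactly 0 of the possible complete orderings are safe sequences.


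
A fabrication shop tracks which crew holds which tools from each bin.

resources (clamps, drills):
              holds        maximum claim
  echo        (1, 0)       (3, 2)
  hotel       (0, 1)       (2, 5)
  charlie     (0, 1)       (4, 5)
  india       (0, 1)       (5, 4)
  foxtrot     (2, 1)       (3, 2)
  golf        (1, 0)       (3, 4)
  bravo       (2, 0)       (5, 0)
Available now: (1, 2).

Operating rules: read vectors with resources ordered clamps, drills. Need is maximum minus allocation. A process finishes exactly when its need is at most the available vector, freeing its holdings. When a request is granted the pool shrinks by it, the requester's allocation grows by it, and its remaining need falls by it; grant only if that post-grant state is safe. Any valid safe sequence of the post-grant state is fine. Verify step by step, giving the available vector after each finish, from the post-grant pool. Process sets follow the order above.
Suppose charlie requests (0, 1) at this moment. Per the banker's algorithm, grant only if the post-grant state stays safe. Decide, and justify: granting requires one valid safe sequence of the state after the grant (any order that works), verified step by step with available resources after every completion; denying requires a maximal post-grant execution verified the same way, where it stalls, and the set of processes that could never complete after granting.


DENY: after the grant no complete ordering would exist.
Key observation: even finishing foxtrot, echo, bravo leaves just (6, 2) free — too little drills for any of the remaining processes.
After a pretend grant, a maximal execution: foxtrot, echo, bravo — then nothing else fits. Walking it through:
  pool = (1, 1)
  foxtrot: need (1, 1) fits (1, 1); releases (2, 1), pool now (3, 2)
  echo: need (2, 2) fits (3, 2); releases (1, 0), pool now (4, 2)
  bravo: need (3, 0) fits (4, 2); releases (2, 0), pool now (6, 2)
  blocked: hotel wants (2, 4), pool (6, 2) — not enough drills
  blocked: charlie wants (4, 3), pool (6, 2) — not enough drills
  blocked: india wants (5, 3), pool (6, 2) — not enough drills
  blocked: golf wants (2, 4), pool (6, 2) — not enough drills
Processes that could never finish after the grant: hotel, charlie, india and golf.


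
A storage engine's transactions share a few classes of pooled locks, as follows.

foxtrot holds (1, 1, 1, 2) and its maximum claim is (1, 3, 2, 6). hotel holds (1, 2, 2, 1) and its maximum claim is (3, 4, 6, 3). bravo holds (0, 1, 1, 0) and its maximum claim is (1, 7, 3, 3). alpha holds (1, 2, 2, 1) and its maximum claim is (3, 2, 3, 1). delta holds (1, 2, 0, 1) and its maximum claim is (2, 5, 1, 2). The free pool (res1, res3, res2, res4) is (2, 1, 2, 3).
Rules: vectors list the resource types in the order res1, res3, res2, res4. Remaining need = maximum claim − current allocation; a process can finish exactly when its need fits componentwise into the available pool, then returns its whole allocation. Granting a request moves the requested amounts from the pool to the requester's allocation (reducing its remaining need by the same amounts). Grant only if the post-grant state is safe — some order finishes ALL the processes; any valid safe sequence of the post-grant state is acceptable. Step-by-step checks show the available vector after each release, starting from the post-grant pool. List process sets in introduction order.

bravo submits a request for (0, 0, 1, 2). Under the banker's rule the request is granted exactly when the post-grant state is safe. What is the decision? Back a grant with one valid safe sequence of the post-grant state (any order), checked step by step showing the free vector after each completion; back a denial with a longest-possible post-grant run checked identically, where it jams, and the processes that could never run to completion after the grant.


DENY. Granting would leave the state unsafe.
Key observation: after alpha, delta the pool peaks at (4, 5, 3, 3), and each blocked process is short somewhere: foxtrot on res4; hotel on res2; bravo on res3.
On the post-grant state, alpha, delta is a maximal run — nothing extends it. Walking it through:
  pool = (2, 1, 1, 1)
  alpha needs (2, 0, 1, 0) <= (2, 1, 1, 1) -> finishes; pool += (1, 2, 2, 1) = (3, 3, 3, 2)
  delta needs (1, 3, 1, 1) <= (3, 3, 3, 2) -> finishes; pool += (1, 2, 0, 1) = (4, 5, 3, 3)
  foxtrot still needs (0, 2, 1, 4) but only (4, 5, 3, 3) is free — short on res4
  hotel still needs (2, 2, 4, 2) but only (4, 5, 3, 3) is free — short on res2
  bravo still needs (1, 6, 1, 1) but only (4, 5, 3, 3) is free — short on res3
Processes that could never finish after the grant: foxtrot, hotel and bravo.


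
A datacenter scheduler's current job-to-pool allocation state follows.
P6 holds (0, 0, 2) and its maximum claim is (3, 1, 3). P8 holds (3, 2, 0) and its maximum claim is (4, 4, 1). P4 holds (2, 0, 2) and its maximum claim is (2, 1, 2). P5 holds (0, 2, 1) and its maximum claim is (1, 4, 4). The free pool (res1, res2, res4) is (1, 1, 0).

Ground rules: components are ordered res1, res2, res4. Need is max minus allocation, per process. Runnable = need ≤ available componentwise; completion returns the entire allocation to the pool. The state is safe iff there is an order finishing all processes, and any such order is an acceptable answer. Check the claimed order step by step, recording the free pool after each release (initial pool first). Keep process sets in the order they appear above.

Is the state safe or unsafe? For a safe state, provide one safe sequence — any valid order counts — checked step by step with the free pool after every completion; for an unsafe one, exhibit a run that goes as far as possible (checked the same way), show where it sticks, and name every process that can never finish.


The state is UNSAFE.
Key observation: P4, P6 can finish, but then (3, 1, 4) is all there is, and the blocked group's res2 demands exceed it.
The run P4, P6 cannot be extended any further. Verifying each step:
  pool = (1, 1, 0)
  P4: need (0, 1, 0) fits (1, 1, 0); releases (2, 0, 2), pool now (3, 1, 2)
  P6: need (3, 1, 1) fits (3, 1, 2); releases (0, 0, 2), pool now (3, 1, 4)
  P8 cannot run: need (1, 2, 1) vs free (3, 1, 4) (insufficient res2)
  P5 cannot run: need (1, 2, 3) vs free (3, 1, 4) (insufficient res2)
Processes that can never finish: P8 and P5.


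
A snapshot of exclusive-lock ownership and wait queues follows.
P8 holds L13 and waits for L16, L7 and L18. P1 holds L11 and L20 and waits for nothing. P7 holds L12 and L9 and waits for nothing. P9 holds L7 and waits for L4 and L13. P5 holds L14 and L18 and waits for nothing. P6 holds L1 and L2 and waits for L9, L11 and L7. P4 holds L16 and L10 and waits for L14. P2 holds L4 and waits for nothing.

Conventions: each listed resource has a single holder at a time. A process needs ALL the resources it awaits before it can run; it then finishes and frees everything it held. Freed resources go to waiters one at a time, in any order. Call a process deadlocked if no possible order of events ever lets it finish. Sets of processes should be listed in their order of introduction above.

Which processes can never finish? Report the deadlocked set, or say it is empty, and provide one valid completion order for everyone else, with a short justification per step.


Deadlocked set: P8, P9 and P6.
Key observation: the wait chain closes on itself along P8 -> P9 -> P8; P6 waits into the deadlock from upstream.
A valid finishing order for the others: P5, P7, P4, P1, P2.
Walking it through:
  P5: no waits; runs immediately, freeing L14 and L18
  P7: no waits; runs immediately, freeing L12 and L9
  run P4 (all its waits — L14 — are resolved); releases L16 and L10
  P1: no waits; runs immediately, freeing L11 and L20
  P2: no waits; runs immediately, freeing L4


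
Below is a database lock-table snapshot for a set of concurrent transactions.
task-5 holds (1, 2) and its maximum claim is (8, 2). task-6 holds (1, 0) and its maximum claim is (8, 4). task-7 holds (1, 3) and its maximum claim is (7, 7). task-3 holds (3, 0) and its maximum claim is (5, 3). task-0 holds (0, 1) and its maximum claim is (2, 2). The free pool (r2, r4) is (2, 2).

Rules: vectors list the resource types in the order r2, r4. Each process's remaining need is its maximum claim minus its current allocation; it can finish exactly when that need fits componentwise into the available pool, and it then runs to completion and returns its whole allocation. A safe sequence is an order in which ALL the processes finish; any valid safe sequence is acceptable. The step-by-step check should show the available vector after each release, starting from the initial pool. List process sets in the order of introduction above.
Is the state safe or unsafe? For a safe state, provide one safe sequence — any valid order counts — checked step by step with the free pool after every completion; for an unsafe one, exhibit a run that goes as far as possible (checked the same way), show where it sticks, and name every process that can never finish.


UNSAFE — no complete ordering exists.
Key observation: once task-0, task-3 finish, the pool peaks at (5, 3) — and every remaining process still needs more r2 than that.
Going as far as possible: task-0, task-3; after that, nothing fits. Walking it through:
  pool = (2, 2)
  task-0: need (2, 1) fits (2, 2); releases (0, 1), pool now (2, 3)
  task-3: need (2, 3) fits (2, 3); releases (3, 0), pool now (5, 3)
  task-5 still needs (7, 0) but only (5, 3) is free — short on r2
  task-6 still needs (7, 4) but only (5, 3) is free — short on r2 and r4
  task-7 still needs (6, 4) but only (5, 3) is free — short on r2 and r4
Processes that can never finish: task-5, task-6 and task-7.


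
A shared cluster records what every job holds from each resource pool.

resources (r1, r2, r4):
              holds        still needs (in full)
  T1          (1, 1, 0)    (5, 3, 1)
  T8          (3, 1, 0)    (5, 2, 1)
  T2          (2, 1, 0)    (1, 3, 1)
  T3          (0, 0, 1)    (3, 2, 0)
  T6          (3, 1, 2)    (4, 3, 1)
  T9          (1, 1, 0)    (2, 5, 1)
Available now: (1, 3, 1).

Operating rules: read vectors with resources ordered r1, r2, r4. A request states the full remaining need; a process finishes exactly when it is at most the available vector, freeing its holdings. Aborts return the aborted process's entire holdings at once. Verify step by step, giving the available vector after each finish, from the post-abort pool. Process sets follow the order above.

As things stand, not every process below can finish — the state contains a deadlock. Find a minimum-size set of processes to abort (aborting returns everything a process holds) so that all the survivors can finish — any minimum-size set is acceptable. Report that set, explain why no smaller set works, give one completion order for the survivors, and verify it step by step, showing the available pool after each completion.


Minimum abort set: T6.
Key observation: T1 had no path to completion before; after the abort of T6 ((3, 1, 2) returned), step 2 is where it fits.
No smaller set exists: with zero aborts the deadlock remains.
The survivors complete as T2, T1, T9, T3, T8. Walking it through (starting from the post-abort pool):
  pool = (4, 4, 3)
  run T2 (needs (1, 3, 1), free (4, 4, 3)); after release of (2, 1, 0) the pool is (6, 5, 3)
  run T1 (needs (5, 3, 1), free (6, 5, 3)); after release of (1, 1, 0) the pool is (7, 6, 3)
  run T9 (needs (2, 5, 1), free (7, 6, 3)); after release of (1, 1, 0) the pool is (8, 7, 3)
  run T3 (needs (3, 2, 0), free (8, 7, 3)); after release of (0, 0, 1) the pool is (8, 7, 4)
  run T8 (needs (5, 2, 1), free (8, 7, 4)); after release of (3, 1, 0) the pool is (11, 8, 4)
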